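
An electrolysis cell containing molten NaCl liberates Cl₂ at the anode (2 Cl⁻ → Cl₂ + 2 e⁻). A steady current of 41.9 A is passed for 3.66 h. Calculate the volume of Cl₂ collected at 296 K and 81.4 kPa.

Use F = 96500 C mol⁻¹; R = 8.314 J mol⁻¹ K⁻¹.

Q = I·t = 41.90 A × 13176 s = 552100 C.
n(e⁻) = Q/F = 552100 / 96500 = 5.721 mol.
2 electrons are transferred per Cl₂ molecule, so n(Cl₂) = 5.721 / 2 = 2.860 mol.
V = nRT/P = (2.860 × 8.314 × 296) / (81.4 × 10³ Pa) = 0.0865 m³ = 86.5 L.

86.5 L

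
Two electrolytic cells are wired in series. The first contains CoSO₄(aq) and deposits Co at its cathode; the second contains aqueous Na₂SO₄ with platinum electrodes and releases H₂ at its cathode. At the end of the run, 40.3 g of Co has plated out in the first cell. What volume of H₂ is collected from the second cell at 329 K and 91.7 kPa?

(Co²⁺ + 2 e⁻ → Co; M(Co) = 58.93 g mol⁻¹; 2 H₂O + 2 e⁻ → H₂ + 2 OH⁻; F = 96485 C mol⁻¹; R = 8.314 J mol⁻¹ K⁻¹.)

20.4 L

n(Co) = 40.3 / 58.93 = 0.6839 mol, so n(e⁻) = 2 × 0.6839 = 1.368 mol.
The cells are in series, so the same 1.368 mol of electrons passes through the second cell.
2 H₂O + 2 e⁻ → H₂ + 2 OH⁻ — 2 mol e⁻ per mol H₂, so n(H₂) = 1.368/2 = 0.6839 mol.
V = nRT/P = (0.6839 × 8.314 × 329) / (91.7 × 10³) = 0.0204 m³ = 20.4 L.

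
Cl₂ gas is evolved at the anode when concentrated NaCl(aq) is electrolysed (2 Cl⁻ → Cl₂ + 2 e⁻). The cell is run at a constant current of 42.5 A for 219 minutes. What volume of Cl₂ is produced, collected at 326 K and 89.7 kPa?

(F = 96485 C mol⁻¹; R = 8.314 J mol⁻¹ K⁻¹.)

87.4 L

Q = I·t = 42.50 A × 13140 s = 558400 C.
n(e⁻) = Q/F = 558400 / 96485 = 5.788 mol.
2 electrons are transferred per Cl₂ molecule, so n(Cl₂) = 5.788 / 2 = 2.894 mol.
V = nRT/P = (2.894 × 8.314 × 326) / (89.7 × 10³ Pa) = 0.0874 m³ = 87.4 L.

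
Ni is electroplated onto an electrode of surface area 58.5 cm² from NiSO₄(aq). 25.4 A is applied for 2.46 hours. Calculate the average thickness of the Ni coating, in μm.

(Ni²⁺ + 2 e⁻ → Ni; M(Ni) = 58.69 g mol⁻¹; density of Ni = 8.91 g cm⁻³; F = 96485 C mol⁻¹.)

Q = I·t = 25.40 × 8856.0 = 224900 C; n(e⁻) = 2.331 mol.
n(Ni) = n(e⁻)/2 = 1.166 mol, so m = 1.166 × 58.69 = 68.41 g.
Volume = m/ρ = 68.41 / 8.91 = 7.678 cm³.
Thickness = V/A = 7.678 / 58.5 = 0.131 cm = 1310 μm.

1310 μm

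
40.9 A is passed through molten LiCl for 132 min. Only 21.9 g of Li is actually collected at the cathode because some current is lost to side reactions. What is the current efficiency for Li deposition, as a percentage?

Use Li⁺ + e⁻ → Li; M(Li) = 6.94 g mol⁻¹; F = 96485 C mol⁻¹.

94.0 %

Q = I·t = 40.90 × 7920.0 = 323900 C; n(e⁻) = 323900/96485 = 3.357 mol.
Theoretical n(Li) = n(e⁻)/1 = 3.357 mol, i.e. m_theo = 3.357 × 6.94 = 23.30 g.
Efficiency = m_actual / m_theo = 21.9 / 23.30 = 94.0 %.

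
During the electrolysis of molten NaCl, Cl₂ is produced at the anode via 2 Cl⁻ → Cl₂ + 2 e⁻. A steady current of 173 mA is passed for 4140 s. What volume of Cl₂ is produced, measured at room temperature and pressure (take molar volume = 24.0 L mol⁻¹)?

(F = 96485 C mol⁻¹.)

Q = I·t = 0.1730 A × 4140.0 s = 716.2 C.
n(e⁻) = Q/F = 716.2 / 96485 = 0.007423 mol.
2 electrons are transferred per Cl₂ molecule, so n(Cl₂) = 0.007423 / 2 = 0.003712 mol.
V = n × V_m = 0.003712 × 24.0 = 0.0891 L.

0.0891 L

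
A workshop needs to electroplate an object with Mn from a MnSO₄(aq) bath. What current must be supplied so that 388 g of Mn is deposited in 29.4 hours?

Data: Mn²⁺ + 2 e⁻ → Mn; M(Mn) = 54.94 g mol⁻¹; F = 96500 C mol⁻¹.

12.9 A

n(Mn) = 388 / 54.94 = 7.062 mol.
n(e⁻) = 2 × 7.062 = 14.12 mol.
Q = n(e⁻)·F = 14.12 × 96500 = 1363000 C.
I = Q/t = 1363000 / 105840 s = 12.9 A.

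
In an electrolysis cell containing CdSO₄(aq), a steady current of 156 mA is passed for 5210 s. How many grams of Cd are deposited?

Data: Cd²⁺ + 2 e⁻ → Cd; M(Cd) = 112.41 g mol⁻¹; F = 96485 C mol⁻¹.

0.473 g

Q = I·t = 0.1560 A × 5210.0 s = 812.8 C.
n(e⁻) = Q/F = 812.8 / 96485 = 0.008424 mol.
Cd²⁺ + 2 e⁻ → Cd, so n(Cd) = n(e⁻)/2 = 0.004212 mol.
m = n·M = 0.004212 × 112.41 = 0.473 g.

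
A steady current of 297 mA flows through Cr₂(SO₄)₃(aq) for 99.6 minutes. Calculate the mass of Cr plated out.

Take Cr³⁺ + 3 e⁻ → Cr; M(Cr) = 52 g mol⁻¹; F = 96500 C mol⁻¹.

Q = I·t = 0.2970 A × 5976.0 s = 1775 C.
n(e⁻) = Q/F = 1775 / 96500 = 0.01839 mol.
Cr³⁺ + 3 e⁻ → Cr, so n(Cr) = n(e⁻)/3 = 0.006131 mol.
m = n·M = 0.006131 × 52 = 0.319 g.

0.319 g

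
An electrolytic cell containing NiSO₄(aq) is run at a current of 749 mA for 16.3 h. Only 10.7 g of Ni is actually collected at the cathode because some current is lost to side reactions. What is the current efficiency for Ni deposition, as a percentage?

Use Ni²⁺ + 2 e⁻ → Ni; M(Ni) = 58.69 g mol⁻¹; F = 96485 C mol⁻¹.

Q = I·t = 0.7490 × 58680 = 43950 C; n(e⁻) = 43950/96485 = 0.4555 mol.
Theoretical n(Ni) = n(e⁻)/2 = 0.2278 mol, i.e. m_theo = 0.2278 × 58.69 = 13.37 g.
Efficiency = m_actual / m_theo = 10.7 / 13.37 = 80.0 %.

80.0 %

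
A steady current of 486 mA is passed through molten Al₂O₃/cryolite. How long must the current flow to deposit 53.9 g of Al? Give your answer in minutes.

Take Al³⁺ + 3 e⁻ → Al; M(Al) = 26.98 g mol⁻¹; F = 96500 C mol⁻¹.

19800 min

n(Al) = m/M = 53.9 / 26.98 = 1.998 mol.
Each Al atom requires 3 electrons, so n(e⁻) = 3 × 1.998 = 5.993 mol.
Q = n(e⁻)·F = 5.993 × 96500 = 578400 C.
t = Q/I = 578400 / 0.4860 A = 1190000 s = 19800 min.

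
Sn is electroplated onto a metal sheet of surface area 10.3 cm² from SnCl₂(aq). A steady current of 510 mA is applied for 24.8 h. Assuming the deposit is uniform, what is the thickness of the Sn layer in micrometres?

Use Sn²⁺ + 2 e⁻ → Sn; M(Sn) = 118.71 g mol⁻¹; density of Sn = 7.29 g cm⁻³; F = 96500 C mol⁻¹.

3730 μm

Q = I·t = 0.5100 × 89280 = 45530 C; n(e⁻) = 0.4718 mol.
n(Sn) = n(e⁻)/2 = 0.2359 mol, so m = 0.2359 × 118.71 = 28.01 g.
Volume = m/ρ = 28.01 / 7.29 = 3.842 cm³.
Thickness = V/A = 3.842 / 10.3 = 0.373 cm = 3730 μm.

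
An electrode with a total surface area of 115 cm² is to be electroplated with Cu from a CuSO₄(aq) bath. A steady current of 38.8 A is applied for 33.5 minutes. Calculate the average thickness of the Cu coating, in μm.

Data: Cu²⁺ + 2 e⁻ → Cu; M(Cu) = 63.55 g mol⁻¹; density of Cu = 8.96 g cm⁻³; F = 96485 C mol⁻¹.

249 μm

Q = I·t = 38.80 × 2010.0 = 77990 C; n(e⁻) = 0.8083 mol.
n(Cu) = n(e⁻)/2 = 0.4041 mol, so m = 0.4041 × 63.55 = 25.68 g.
Volume = m/ρ = 25.68 / 8.96 = 2.866 cm³.
Thickness = V/A = 2.866 / 115 = 0.0249 cm = 249 μm.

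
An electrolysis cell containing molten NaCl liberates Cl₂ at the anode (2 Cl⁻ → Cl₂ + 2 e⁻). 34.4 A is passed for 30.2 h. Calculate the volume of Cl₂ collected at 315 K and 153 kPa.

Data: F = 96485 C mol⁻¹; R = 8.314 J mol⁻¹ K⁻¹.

Q = I·t = 34.40 A × 108720 s = 3740000 C.
n(e⁻) = Q/F = 3740000 / 96485 = 38.76 mol.
2 electrons are transferred per Cl₂ molecule, so n(Cl₂) = 38.76 / 2 = 19.38 mol.
V = nRT/P = (19.38 × 8.314 × 315) / (153 × 10³ Pa) = 0.332 m³ = 332 L.

332 L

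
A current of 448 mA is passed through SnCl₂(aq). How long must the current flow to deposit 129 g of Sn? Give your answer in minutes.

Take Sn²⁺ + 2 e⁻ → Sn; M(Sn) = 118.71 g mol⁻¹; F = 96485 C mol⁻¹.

7800 min

n(Sn) = m/M = 129 / 118.71 = 1.087 mol.
Each Sn atom requires 2 electrons, so n(e⁻) = 2 × 1.087 = 2.173 mol.
Q = n(e⁻)·F = 2.173 × 96485 = 209700 C.
t = Q/I = 209700 / 0.4480 A = 468100 s = 7800 min.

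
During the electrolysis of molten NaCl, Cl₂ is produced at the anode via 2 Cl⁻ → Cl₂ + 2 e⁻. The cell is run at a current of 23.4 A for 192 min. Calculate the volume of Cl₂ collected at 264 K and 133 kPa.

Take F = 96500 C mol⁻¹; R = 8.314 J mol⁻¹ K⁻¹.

Q = I·t = 23.40 A × 11520 s = 269600 C.
n(e⁻) = Q/F = 269600 / 96500 = 2.793 mol.
2 electrons are transferred per Cl₂ molecule, so n(Cl₂) = 2.793 / 2 = 1.397 mol.
V = nRT/P = (1.397 × 8.314 × 264) / (133 × 10³ Pa) = 0.0231 m³ = 23.1 L.

23.1 L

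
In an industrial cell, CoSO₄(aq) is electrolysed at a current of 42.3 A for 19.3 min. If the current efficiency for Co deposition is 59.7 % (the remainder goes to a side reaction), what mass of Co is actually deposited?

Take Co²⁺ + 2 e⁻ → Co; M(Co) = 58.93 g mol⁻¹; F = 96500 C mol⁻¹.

Q = I·t = 42.30 × 1158.0 = 48980 C.
n(e⁻) = 48980/96500 = 0.5076 mol; theoretically n(Co) = 0.5076/2 = 0.2538 mol, m_theo = 14.96 g.
At 59.7 % efficiency, m_actual = 0.597 × 14.96 = 8.93 g.

8.93 g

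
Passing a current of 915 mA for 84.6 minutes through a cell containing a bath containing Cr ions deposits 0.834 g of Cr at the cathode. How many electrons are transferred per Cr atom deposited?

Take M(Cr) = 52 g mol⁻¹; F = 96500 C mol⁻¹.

3

Q = I·t = 0.9150 A × 5076.0 s = 4645 C, so n(e⁻) = 4645/96500 = 0.04813 mol.
n(Cr) deposited = 0.834 / 52 = 0.01604 mol.
Electrons per atom = n(e⁻)/n(Cr) = 0.04813 / 0.01604 = 3.00 ≈ 3, so the ion is Cr³⁺.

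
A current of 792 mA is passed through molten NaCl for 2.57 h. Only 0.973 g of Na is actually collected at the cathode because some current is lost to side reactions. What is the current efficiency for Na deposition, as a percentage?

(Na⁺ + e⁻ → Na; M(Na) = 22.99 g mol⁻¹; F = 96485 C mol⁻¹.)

Q = I·t = 0.7920 × 9252.0 = 7328 C; n(e⁻) = 7328/96485 = 0.07595 mol.
Theoretical n(Na) = n(e⁻)/1 = 0.07595 mol, i.e. m_theo = 0.07595 × 22.99 = 1.746 g.
Efficiency = m_actual / m_theo = 0.973 / 1.746 = 55.7 %.

55.7 %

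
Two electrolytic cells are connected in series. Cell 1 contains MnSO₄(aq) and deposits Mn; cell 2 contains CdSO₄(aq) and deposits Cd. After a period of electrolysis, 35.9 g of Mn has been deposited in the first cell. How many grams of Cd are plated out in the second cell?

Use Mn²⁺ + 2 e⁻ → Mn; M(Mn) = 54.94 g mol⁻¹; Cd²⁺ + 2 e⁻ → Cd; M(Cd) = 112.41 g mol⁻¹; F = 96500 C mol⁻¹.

n(Mn) = 35.9 / 54.94 = 0.6534 mol.
Since Mn²⁺ + 2 e⁻ → Mn, n(e⁻) passed = 2 × 0.6534 = 1.307 mol.
Cells in series carry the same charge, so the same 1.307 mol of electrons passes through cell 2.
Cd²⁺ + 2 e⁻ → Cd, so n(Cd) = 1.307 / 2 = 0.6534 mol.
m(Cd) = 0.6534 × 112.41 = 73.5 g.

73.5 g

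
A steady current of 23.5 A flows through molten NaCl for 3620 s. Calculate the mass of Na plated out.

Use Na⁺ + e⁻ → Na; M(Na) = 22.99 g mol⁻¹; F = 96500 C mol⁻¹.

20.3 g

Q = I·t = 23.50 A × 3620.0 s = 85070 C.
n(e⁻) = Q/F = 85070 / 96500 = 0.8816 mol.
Na⁺ + e⁻ → Na, so n(Na) = n(e⁻)/1 = 0.8816 mol.
m = n·M = 0.8816 × 22.99 = 20.3 g.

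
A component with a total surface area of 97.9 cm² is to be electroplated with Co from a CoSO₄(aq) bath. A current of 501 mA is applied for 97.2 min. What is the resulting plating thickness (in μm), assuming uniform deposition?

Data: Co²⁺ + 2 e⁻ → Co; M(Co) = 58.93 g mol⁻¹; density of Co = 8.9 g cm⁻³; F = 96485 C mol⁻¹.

Q = I·t = 0.5010 × 5832.0 = 2922 C; n(e⁻) = 0.03028 mol.
n(Co) = n(e⁻)/2 = 0.01514 mol, so m = 0.01514 × 58.93 = 0.8923 g.
Volume = m/ρ = 0.8923 / 8.9 = 0.1003 cm³.
Thickness = V/A = 0.1003 / 97.9 = 0.00102 cm = 10.2 μm.

10.2 μm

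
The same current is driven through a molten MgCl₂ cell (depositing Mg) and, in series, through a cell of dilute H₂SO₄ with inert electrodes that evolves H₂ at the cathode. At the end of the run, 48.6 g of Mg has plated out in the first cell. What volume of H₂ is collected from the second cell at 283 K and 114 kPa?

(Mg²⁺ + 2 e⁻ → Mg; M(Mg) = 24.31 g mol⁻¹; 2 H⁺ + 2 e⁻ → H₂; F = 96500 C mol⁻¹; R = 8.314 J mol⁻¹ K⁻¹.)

n(Mg) = 48.6 / 24.31 = 1.999 mol, so n(e⁻) = 2 × 1.999 = 3.998 mol.
The cells are in series, so the same 3.998 mol of electrons passes through the second cell.
2 H⁺ + 2 e⁻ → H₂ — 2 mol e⁻ per mol H₂, so n(H₂) = 3.998/2 = 1.999 mol.
V = nRT/P = (1.999 × 8.314 × 283) / (114 × 10³) = 0.0413 m³ = 41.3 L.

41.3 L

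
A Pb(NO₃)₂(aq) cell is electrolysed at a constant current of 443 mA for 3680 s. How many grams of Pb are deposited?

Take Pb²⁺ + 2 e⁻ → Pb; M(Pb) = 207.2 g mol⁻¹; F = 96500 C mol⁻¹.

1.75 g

Q = I·t = 0.4430 A × 3680.0 s = 1630 C.
n(e⁻) = Q/F = 1630 / 96500 = 0.01689 mol.
Pb²⁺ + 2 e⁻ → Pb, so n(Pb) = n(e⁻)/2 = 0.008447 mol.
m = n·M = 0.008447 × 207.2 = 1.75 g.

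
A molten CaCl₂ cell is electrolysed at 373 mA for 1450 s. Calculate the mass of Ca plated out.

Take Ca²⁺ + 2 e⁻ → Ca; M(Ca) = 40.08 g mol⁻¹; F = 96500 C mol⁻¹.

Q = I·t = 0.3730 A × 1450.0 s = 540.8 C.
n(e⁻) = Q/F = 540.8 / 96500 = 0.005605 mol.
Ca²⁺ + 2 e⁻ → Ca, so n(Ca) = n(e⁻)/2 = 0.002802 mol.
m = n·M = 0.002802 × 40.08 = 0.112 g.

0.112 g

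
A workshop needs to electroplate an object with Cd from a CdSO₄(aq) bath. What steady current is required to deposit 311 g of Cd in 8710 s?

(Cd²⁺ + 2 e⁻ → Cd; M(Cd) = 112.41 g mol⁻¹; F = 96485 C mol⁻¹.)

n(Cd) = 311 / 112.41 = 2.767 mol.
n(e⁻) = 2 × 2.767 = 5.533 mol.
Q = n(e⁻)·F = 5.533 × 96485 = 533900 C.
I = Q/t = 533900 / 8710.0 s = 61.3 A.

61.3 A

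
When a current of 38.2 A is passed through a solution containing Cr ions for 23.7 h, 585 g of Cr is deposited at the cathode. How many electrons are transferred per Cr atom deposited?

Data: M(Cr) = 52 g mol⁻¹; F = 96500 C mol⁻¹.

3

Q = I·t = 38.20 A × 85320 s = 3259000 C, so n(e⁻) = 3259000/96500 = 33.77 mol.
n(Cr) deposited = 585 / 52 = 11.25 mol.
Electrons per atom = n(e⁻)/n(Cr) = 33.77 / 11.25 = 3.00 ≈ 3, so the ion is Cr³⁺.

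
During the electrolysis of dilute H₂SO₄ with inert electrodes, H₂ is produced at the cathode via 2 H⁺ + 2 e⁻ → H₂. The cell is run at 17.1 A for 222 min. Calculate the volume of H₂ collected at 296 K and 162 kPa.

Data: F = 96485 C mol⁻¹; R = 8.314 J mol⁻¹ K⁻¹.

Q = I·t = 17.10 A × 13320 s = 227800 C.
n(e⁻) = Q/F = 227800 / 96485 = 2.361 mol.
2 electrons are transferred per H₂ molecule, so n(H₂) = 2.361 / 2 = 1.180 mol.
V = nRT/P = (1.180 × 8.314 × 296) / (162 × 10³ Pa) = 0.0179 m³ = 17.9 L.

17.9 L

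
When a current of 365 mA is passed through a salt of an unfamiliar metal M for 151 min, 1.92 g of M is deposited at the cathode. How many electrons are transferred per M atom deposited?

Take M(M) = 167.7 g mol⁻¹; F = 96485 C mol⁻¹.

Q = I·t = 0.3650 A × 9060.0 s = 3307 C, so n(e⁻) = 3307/96485 = 0.03427 mol.
n(M) deposited = 1.92 / 167.7 = 0.01145 mol.
Electrons per atom = n(e⁻)/n(M) = 0.03427 / 0.01145 = 2.99 ≈ 3, so the ion is M³⁺.

3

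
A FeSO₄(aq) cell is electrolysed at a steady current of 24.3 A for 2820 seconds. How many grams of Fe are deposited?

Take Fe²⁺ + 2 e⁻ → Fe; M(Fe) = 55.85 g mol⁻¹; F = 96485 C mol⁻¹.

Q = I·t = 24.30 A × 2820.0 s = 68530 C.
n(e⁻) = Q/F = 68530 / 96485 = 0.7102 mol.
Fe²⁺ + 2 e⁻ → Fe, so n(Fe) = n(e⁻)/2 = 0.3551 mol.
m = n·M = 0.3551 × 55.85 = 19.8 g.

19.8 g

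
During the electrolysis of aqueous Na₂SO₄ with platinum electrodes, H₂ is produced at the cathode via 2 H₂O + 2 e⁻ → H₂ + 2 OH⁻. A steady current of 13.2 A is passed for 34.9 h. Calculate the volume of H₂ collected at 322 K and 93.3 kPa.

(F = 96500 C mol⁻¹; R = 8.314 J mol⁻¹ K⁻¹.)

247 L

Q = I·t = 13.20 A × 125640 s = 1658000 C.
n(e⁻) = Q/F = 1658000 / 96500 = 17.19 mol.
2 electrons are transferred per H₂ molecule, so n(H₂) = 17.19 / 2 = 8.593 mol.
V = nRT/P = (8.593 × 8.314 × 322) / (93.3 × 10³ Pa) = 0.247 m³ = 247 L.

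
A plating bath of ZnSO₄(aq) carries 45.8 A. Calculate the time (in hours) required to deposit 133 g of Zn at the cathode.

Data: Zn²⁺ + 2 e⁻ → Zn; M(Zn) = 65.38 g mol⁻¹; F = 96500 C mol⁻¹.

n(Zn) = m/M = 133 / 65.38 = 2.034 mol.
Each Zn atom requires 2 electrons, so n(e⁻) = 2 × 2.034 = 4.069 mol.
Q = n(e⁻)·F = 4.069 × 96500 = 392600 C.
t = Q/I = 392600 / 45.80 A = 8572 s = 2.38 h.

2.38 h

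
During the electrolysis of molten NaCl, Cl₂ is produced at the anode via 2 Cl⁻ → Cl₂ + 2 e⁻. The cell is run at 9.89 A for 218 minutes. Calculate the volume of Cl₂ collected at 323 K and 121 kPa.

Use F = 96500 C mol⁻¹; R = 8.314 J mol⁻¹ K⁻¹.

14.9 L

Q = I·t = 9.890 A × 13080 s = 129400 C.
n(e⁻) = Q/F = 129400 / 96500 = 1.341 mol.
2 electrons are transferred per Cl₂ molecule, so n(Cl₂) = 1.341 / 2 = 0.6703 mol.
V = nRT/P = (0.6703 × 8.314 × 323) / (121 × 10³ Pa) = 0.0149 m³ = 14.9 L.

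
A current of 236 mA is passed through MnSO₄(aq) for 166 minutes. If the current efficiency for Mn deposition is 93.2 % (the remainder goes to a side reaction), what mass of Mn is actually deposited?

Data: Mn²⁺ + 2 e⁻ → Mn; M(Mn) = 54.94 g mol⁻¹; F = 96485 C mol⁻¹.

0.624 g

Q = I·t = 0.2360 × 9960.0 = 2351 C.
n(e⁻) = 2351/96485 = 0.02436 mol; theoretically n(Mn) = 0.02436/2 = 0.01218 mol, m_theo = 0.6692 g.
At 93.2 % efficiency, m_actual = 0.932 × 0.6692 = 0.624 g.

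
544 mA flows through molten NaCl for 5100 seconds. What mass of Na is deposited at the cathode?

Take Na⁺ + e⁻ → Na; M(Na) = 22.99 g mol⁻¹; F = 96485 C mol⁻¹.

0.661 g

Q = I·t = 0.5440 A × 5100.0 s = 2774 C.
n(e⁻) = Q/F = 2774 / 96485 = 0.02875 mol.
Na⁺ + e⁻ → Na, so n(Na) = n(e⁻)/1 = 0.02875 mol.
m = n·M = 0.02875 × 22.99 = 0.661 g.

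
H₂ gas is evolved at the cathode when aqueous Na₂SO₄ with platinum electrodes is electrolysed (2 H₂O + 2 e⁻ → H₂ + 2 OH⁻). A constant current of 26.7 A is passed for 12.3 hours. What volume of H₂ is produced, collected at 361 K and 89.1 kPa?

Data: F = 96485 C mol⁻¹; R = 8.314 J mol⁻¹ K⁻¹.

Q = I·t = 26.70 A × 44280 s = 1182000 C.
n(e⁻) = Q/F = 1182000 / 96485 = 12.25 mol.
2 electrons are transferred per H₂ molecule, so n(H₂) = 12.25 / 2 = 6.127 mol.
V = nRT/P = (6.127 × 8.314 × 361) / (89.1 × 10³ Pa) = 0.206 m³ = 206 L.

206 L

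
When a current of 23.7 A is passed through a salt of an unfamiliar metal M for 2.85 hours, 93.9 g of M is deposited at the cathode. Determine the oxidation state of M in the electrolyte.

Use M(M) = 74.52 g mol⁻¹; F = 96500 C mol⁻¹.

+2

Q = I·t = 23.70 A × 10260 s = 243200 C, so n(e⁻) = 243200/96500 = 2.520 mol.
n(M) deposited = 93.9 / 74.52 = 1.260 mol.
Electrons per atom = n(e⁻)/n(M) = 2.520 / 1.260 = 2.00 ≈ 2, so the ion is M²⁺.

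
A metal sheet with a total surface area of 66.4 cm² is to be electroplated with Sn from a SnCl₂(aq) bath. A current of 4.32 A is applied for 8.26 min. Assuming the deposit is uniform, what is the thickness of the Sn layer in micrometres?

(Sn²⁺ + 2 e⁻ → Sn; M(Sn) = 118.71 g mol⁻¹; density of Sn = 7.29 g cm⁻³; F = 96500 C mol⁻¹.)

Q = I·t = 4.320 × 495.60 = 2141 C; n(e⁻) = 0.02219 mol.
n(Sn) = n(e⁻)/2 = 0.01109 mol, so m = 0.01109 × 118.71 = 1.317 g.
Volume = m/ρ = 1.317 / 7.29 = 0.1806 cm³.
Thickness = V/A = 0.1806 / 66.4 = 0.00272 cm = 27.2 μm.

27.2 μm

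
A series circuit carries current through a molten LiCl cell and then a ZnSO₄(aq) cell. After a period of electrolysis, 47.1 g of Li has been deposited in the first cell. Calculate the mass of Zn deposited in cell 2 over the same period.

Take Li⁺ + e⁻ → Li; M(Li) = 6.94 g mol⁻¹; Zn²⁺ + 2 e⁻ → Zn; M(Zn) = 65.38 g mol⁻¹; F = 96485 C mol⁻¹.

222 g

n(Li) = 47.1 / 6.94 = 6.787 mol.
Since Li⁺ + e⁻ → Li, n(e⁻) passed = 1 × 6.787 = 6.787 mol.
Cells in series carry the same charge, so the same 6.787 mol of electrons passes through cell 2.
Zn²⁺ + 2 e⁻ → Zn, so n(Zn) = 6.787 / 2 = 3.393 mol.
m(Zn) = 3.393 × 65.38 = 222 g.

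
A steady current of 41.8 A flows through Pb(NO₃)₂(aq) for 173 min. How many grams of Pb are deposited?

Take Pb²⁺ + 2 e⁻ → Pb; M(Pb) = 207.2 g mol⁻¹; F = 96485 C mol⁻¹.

Q = I·t = 41.80 A × 10380 s = 433900 C.
n(e⁻) = Q/F = 433900 / 96485 = 4.497 mol.
Pb²⁺ + 2 e⁻ → Pb, so n(Pb) = n(e⁻)/2 = 2.248 mol.
m = n·M = 2.248 × 207.2 = 466 g.

466 g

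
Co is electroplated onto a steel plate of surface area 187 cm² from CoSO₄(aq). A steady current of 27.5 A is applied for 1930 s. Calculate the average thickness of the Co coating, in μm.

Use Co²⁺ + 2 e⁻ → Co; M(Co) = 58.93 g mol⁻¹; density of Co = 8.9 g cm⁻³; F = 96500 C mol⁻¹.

97.4 μm

Q = I·t = 27.50 × 1930.0 = 53080 C; n(e⁻) = 0.5500 mol.
n(Co) = n(e⁻)/2 = 0.2750 mol, so m = 0.2750 × 58.93 = 16.21 g.
Volume = m/ρ = 16.21 / 8.9 = 1.821 cm³.
Thickness = V/A = 1.821 / 187 = 0.00974 cm = 97.4 μm.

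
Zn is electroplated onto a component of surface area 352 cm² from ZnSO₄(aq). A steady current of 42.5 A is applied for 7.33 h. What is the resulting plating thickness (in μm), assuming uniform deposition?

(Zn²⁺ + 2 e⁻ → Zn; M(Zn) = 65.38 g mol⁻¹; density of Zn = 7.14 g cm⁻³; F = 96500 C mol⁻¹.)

1510 μm

Q = I·t = 42.50 × 26388 = 1121000 C; n(e⁻) = 11.62 mol.
n(Zn) = n(e⁻)/2 = 5.811 mol, so m = 5.811 × 65.38 = 379.9 g.
Volume = m/ρ = 379.9 / 7.14 = 53.21 cm³.
Thickness = V/A = 53.21 / 352 = 0.151 cm = 1510 μm.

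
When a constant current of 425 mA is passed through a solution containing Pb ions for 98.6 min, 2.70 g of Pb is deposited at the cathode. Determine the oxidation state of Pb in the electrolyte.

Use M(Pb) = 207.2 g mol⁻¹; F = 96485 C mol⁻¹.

Q = I·t = 0.4250 A × 5916.0 s = 2514 C, so n(e⁻) = 2514/96485 = 0.02606 mol.
n(Pb) deposited = 2.70 / 207.2 = 0.01303 mol.
Electrons per atom = n(e⁻)/n(Pb) = 0.02606 / 0.01303 = 2.00 ≈ 2, so the ion is Pb²⁺.

+2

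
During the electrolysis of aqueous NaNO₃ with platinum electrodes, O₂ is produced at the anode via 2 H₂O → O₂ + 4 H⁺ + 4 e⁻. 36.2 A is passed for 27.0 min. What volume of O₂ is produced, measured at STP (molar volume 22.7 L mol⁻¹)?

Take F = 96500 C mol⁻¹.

Q = I·t = 36.20 A × 1620.0 s = 58640 C.
n(e⁻) = Q/F = 58640 / 96500 = 0.6077 mol.
4 electrons are transferred per O₂ molecule, so n(O₂) = 0.6077 / 4 = 0.1519 mol.
V = n × V_m = 0.1519 × 22.7 = 3.45 L.

3.45 L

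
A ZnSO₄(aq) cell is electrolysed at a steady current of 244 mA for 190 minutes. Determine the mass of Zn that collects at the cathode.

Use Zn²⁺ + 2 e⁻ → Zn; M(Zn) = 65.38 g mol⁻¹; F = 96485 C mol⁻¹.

0.942 g

Q = I·t = 0.2440 A × 11400 s = 2782 C.
n(e⁻) = Q/F = 2782 / 96485 = 0.02883 mol.
Zn²⁺ + 2 e⁻ → Zn, so n(Zn) = n(e⁻)/2 = 0.01441 mol.
m = n·M = 0.01441 × 65.38 = 0.942 g.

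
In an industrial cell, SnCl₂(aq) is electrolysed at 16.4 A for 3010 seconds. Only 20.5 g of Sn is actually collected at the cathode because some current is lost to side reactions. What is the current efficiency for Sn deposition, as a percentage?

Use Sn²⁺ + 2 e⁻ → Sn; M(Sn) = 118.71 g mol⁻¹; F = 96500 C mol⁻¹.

Q = I·t = 16.40 × 3010.0 = 49360 C; n(e⁻) = 49360/96500 = 0.5115 mol.
Theoretical n(Sn) = n(e⁻)/2 = 0.2558 mol, i.e. m_theo = 0.2558 × 118.71 = 30.36 g.
Efficiency = m_actual / m_theo = 20.5 / 30.36 = 67.5 %.

67.5 %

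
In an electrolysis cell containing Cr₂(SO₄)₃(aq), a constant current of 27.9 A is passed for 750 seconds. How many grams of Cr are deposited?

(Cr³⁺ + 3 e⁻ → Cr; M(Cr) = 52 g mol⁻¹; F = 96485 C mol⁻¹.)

3.76 g

Q = I·t = 27.90 A × 750.00 s = 20920 C.
n(e⁻) = Q/F = 20920 / 96485 = 0.2169 mol.
Cr³⁺ + 3 e⁻ → Cr, so n(Cr) = n(e⁻)/3 = 0.07229 mol.
m = n·M = 0.07229 × 52 = 3.76 g.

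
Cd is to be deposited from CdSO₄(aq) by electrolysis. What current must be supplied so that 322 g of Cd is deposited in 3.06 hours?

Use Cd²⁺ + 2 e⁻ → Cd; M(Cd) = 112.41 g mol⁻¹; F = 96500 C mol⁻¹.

n(Cd) = 322 / 112.41 = 2.865 mol.
n(e⁻) = 2 × 2.865 = 5.729 mol.
Q = n(e⁻)·F = 5.729 × 96500 = 552900 C.
I = Q/t = 552900 / 11016 s = 50.2 A.

50.2 A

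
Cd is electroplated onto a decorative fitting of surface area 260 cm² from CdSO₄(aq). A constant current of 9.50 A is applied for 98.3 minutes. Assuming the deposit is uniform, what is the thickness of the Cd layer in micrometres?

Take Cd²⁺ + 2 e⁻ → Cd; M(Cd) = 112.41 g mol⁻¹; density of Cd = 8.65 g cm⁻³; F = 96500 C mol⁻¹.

Q = I·t = 9.500 × 5898.0 = 56030 C; n(e⁻) = 0.5806 mol.
n(Cd) = n(e⁻)/2 = 0.2903 mol, so m = 0.2903 × 112.41 = 32.63 g.
Volume = m/ρ = 32.63 / 8.65 = 3.773 cm³.
Thickness = V/A = 3.773 / 260 = 0.0145 cm = 145 μm.

145 μm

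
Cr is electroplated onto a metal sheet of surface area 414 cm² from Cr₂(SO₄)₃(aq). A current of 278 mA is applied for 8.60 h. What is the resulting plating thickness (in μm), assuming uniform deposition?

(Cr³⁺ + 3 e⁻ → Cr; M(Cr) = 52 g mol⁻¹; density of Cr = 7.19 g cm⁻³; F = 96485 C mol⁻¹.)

Q = I·t = 0.2780 × 30960 = 8607 C; n(e⁻) = 0.08920 mol.
n(Cr) = n(e⁻)/3 = 0.02973 mol, so m = 0.02973 × 52 = 1.546 g.
Volume = m/ρ = 1.546 / 7.19 = 0.2150 cm³.
Thickness = V/A = 0.2150 / 414 = 5.19 × 10⁻⁴ cm = 5.19 μm.

5.19 μm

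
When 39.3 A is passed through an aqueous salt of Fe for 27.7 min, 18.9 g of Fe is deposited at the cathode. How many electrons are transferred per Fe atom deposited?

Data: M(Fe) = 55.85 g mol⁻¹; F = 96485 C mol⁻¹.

Q = I·t = 39.30 A × 1662.0 s = 65320 C, so n(e⁻) = 65320/96485 = 0.6770 mol.
n(Fe) deposited = 18.9 / 55.85 = 0.3384 mol.
Electrons per atom = n(e⁻)/n(Fe) = 0.6770 / 0.3384 = 2.00 ≈ 2, so the ion is Fe²⁺.

2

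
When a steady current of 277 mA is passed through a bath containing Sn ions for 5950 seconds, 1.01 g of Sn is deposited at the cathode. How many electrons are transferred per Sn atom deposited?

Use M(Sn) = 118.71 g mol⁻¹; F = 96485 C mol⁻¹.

Q = I·t = 0.2770 A × 5950.0 s = 1648 C, so n(e⁻) = 1648/96485 = 0.01708 mol.
n(Sn) deposited = 1.01 / 118.71 = 0.008508 mol.
Electrons per atom = n(e⁻)/n(Sn) = 0.01708 / 0.008508 = 2.01 ≈ 2, so the ion is Sn²⁺.

2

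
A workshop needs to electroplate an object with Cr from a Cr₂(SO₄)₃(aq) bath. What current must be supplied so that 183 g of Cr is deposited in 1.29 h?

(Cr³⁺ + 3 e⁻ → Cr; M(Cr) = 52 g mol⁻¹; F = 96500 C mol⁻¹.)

219 A

n(Cr) = 183 / 52 = 3.519 mol.
n(e⁻) = 3 × 3.519 = 10.56 mol.
Q = n(e⁻)·F = 10.56 × 96500 = 1019000 C.
I = Q/t = 1019000 / 4644.0 s = 219 A.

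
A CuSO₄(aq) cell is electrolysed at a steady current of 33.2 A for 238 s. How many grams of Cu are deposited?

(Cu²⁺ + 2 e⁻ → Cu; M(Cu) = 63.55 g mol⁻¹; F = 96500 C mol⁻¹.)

Q = I·t = 33.20 A × 238.00 s = 7902 C.
n(e⁻) = Q/F = 7902 / 96500 = 0.08188 mol.
Cu²⁺ + 2 e⁻ → Cu, so n(Cu) = n(e⁻)/2 = 0.04094 mol.
m = n·M = 0.04094 × 63.55 = 2.60 g.

2.60 g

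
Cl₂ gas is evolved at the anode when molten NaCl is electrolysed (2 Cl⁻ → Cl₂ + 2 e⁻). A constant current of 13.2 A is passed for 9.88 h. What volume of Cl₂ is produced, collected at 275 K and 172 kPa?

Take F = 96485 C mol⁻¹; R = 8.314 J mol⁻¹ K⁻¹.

32.3 L

Q = I·t = 13.20 A × 35568 s = 469500 C.
n(e⁻) = Q/F = 469500 / 96485 = 4.866 mol.
2 electrons are transferred per Cl₂ molecule, so n(Cl₂) = 4.866 / 2 = 2.433 mol.
V = nRT/P = (2.433 × 8.314 × 275) / (172 × 10³ Pa) = 0.0323 m³ = 32.3 L.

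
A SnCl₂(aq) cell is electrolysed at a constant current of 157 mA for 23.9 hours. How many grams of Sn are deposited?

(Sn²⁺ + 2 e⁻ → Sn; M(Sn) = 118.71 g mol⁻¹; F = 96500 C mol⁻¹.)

Q = I·t = 0.1570 A × 86040 s = 13510 C.
n(e⁻) = Q/F = 13510 / 96500 = 0.1400 mol.
Sn²⁺ + 2 e⁻ → Sn, so n(Sn) = n(e⁻)/2 = 0.06999 mol.
m = n·M = 0.06999 × 118.71 = 8.31 g.

8.31 g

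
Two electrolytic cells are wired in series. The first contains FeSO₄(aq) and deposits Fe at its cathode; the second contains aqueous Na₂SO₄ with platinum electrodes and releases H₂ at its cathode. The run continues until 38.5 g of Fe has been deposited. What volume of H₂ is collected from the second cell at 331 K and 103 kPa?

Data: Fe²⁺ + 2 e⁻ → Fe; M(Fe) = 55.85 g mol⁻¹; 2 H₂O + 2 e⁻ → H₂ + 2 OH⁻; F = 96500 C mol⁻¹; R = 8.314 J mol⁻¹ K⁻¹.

18.4 L

n(Fe) = 38.5 / 55.85 = 0.6893 mol, so n(e⁻) = 2 × 0.6893 = 1.379 mol.
The cells are in series, so the same 1.379 mol of electrons passes through the second cell.
2 H₂O + 2 e⁻ → H₂ + 2 OH⁻ — 2 mol e⁻ per mol H₂, so n(H₂) = 1.379/2 = 0.6893 mol.
V = nRT/P = (0.6893 × 8.314 × 331) / (103 × 10³) = 0.0184 m³ = 18.4 L.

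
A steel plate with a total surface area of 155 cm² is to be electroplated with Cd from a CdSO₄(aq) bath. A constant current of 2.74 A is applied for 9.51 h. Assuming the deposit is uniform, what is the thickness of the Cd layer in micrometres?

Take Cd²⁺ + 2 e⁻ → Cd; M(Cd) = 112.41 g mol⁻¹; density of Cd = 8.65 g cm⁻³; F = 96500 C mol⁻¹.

408 μm

Q = I·t = 2.740 × 34236 = 93810 C; n(e⁻) = 0.9721 mol.
n(Cd) = n(e⁻)/2 = 0.4860 mol, so m = 0.4860 × 112.41 = 54.64 g.
Volume = m/ρ = 54.64 / 8.65 = 6.316 cm³.
Thickness = V/A = 6.316 / 155 = 0.0408 cm = 408 μm.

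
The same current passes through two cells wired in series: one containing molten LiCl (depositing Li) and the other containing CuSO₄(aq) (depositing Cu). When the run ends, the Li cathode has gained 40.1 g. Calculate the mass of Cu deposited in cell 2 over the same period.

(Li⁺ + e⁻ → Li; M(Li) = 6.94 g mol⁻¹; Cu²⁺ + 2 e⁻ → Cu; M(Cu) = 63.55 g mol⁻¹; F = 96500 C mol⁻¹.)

184 g

n(Li) = 40.1 / 6.94 = 5.778 mol.
Since Li⁺ + e⁻ → Li, n(e⁻) passed = 1 × 5.778 = 5.778 mol.
Cells in series carry the same charge, so the same 5.778 mol of electrons passes through cell 2.
Cu²⁺ + 2 e⁻ → Cu, so n(Cu) = 5.778 / 2 = 2.889 mol.
m(Cu) = 2.889 × 63.55 = 184 g.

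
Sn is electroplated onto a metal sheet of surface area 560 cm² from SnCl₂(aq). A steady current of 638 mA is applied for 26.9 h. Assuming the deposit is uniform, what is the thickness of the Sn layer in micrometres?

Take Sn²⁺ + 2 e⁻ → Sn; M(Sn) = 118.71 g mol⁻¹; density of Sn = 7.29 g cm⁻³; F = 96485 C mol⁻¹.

93.1 μm

Q = I·t = 0.6380 × 96840 = 61780 C; n(e⁻) = 0.6403 mol.
n(Sn) = n(e⁻)/2 = 0.3202 mol, so m = 0.3202 × 118.71 = 38.01 g.
Volume = m/ρ = 38.01 / 7.29 = 5.214 cm³.
Thickness = V/A = 5.214 / 560 = 0.00931 cm = 93.1 μm.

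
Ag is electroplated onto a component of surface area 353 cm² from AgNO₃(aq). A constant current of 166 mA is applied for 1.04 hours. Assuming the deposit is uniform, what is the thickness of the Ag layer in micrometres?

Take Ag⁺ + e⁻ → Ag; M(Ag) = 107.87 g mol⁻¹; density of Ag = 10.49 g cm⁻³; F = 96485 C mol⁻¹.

1.88 μm

Q = I·t = 0.1660 × 3744.0 = 621.5 C; n(e⁻) = 0.006441 mol.
n(Ag) = n(e⁻)/1 = 0.006441 mol, so m = 0.006441 × 107.87 = 0.6948 g.
Volume = m/ρ = 0.6948 / 10.49 = 0.06624 cm³.
Thickness = V/A = 0.06624 / 353 = 1.88 × 10⁻⁴ cm = 1.88 μm.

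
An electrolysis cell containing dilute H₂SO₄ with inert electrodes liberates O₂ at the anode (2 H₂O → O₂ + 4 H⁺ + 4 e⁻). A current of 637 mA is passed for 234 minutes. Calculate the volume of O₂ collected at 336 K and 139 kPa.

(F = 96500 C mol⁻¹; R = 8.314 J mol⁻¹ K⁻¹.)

Q = I·t = 0.6370 A × 14040 s = 8943 C.
n(e⁻) = Q/F = 8943 / 96500 = 0.09268 mol.
4 electrons are transferred per O₂ molecule, so n(O₂) = 0.09268 / 4 = 0.02317 mol.
V = nRT/P = (0.02317 × 8.314 × 336) / (139 × 10³ Pa) = 4.66 × 10⁻⁴ m³ = 0.466 L.

0.466 L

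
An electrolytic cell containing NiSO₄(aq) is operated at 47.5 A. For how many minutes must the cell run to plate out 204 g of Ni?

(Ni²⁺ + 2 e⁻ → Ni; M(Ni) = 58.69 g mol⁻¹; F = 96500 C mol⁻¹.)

235 min

n(Ni) = m/M = 204 / 58.69 = 3.476 mol.
Each Ni atom requires 2 electrons, so n(e⁻) = 2 × 3.476 = 6.952 mol.
Q = n(e⁻)·F = 6.952 × 96500 = 670800 C.
t = Q/I = 670800 / 47.50 A = 14120 s = 235 min.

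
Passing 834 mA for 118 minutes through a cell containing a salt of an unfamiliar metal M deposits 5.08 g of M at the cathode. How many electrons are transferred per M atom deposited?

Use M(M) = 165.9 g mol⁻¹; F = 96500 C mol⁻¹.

2

Q = I·t = 0.8340 A × 7080.0 s = 5905 C, so n(e⁻) = 5905/96500 = 0.06119 mol.
n(M) deposited = 5.08 / 165.9 = 0.03062 mol.
Electrons per atom = n(e⁻)/n(M) = 0.06119 / 0.03062 = 2.00 ≈ 2, so the ion is M²⁺.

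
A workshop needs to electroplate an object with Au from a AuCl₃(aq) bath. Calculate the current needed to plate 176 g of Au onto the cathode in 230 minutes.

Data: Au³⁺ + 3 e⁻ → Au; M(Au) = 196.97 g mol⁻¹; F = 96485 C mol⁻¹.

18.7 A

n(Au) = 176 / 196.97 = 0.8935 mol.
n(e⁻) = 3 × 0.8935 = 2.681 mol.
Q = n(e⁻)·F = 2.681 × 96485 = 258600 C.
I = Q/t = 258600 / 13800 s = 18.7 A.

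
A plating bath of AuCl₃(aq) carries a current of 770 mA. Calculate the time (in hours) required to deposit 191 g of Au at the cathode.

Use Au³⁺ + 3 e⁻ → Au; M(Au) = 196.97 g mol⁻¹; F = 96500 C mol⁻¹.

101 h

n(Au) = m/M = 191 / 196.97 = 0.9697 mol.
Each Au atom requires 3 electrons, so n(e⁻) = 3 × 0.9697 = 2.909 mol.
Q = n(e⁻)·F = 2.909 × 96500 = 280700 C.
t = Q/I = 280700 / 0.7700 A = 364600 s = 101 h.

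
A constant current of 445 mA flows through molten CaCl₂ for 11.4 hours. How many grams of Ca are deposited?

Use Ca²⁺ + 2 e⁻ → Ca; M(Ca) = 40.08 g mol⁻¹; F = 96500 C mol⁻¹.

Q = I·t = 0.4450 A × 41040 s = 18260 C.
n(e⁻) = Q/F = 18260 / 96500 = 0.1893 mol.
Ca²⁺ + 2 e⁻ → Ca, so n(Ca) = n(e⁻)/2 = 0.09463 mol.
m = n·M = 0.09463 × 40.08 = 3.79 g.

3.79 g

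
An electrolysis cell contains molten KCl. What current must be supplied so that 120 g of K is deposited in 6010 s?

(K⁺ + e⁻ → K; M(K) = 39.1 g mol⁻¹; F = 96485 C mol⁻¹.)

n(K) = 120 / 39.1 = 3.069 mol.
n(e⁻) = 1 × 3.069 = 3.069 mol.
Q = n(e⁻)·F = 3.069 × 96485 = 296100 C.
I = Q/t = 296100 / 6010.0 s = 49.3 A.

49.3 A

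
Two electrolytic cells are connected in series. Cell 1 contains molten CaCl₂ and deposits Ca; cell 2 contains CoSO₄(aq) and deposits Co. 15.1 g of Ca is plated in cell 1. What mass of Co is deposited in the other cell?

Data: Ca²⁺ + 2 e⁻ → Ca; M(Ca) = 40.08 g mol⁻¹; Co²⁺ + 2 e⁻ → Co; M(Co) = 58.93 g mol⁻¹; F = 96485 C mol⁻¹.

22.2 g

n(Ca) = 15.1 / 40.08 = 0.3767 mol.
Since Ca²⁺ + 2 e⁻ → Ca, n(e⁻) passed = 2 × 0.3767 = 0.7535 mol.
Cells in series carry the same charge, so the same 0.7535 mol of electrons passes through cell 2.
Co²⁺ + 2 e⁻ → Co, so n(Co) = 0.7535 / 2 = 0.3767 mol.
m(Co) = 0.3767 × 58.93 = 22.2 g.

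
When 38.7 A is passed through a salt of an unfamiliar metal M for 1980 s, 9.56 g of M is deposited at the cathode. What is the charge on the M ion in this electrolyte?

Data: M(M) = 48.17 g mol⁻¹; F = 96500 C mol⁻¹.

+4

Q = I·t = 38.70 A × 1980.0 s = 76630 C, so n(e⁻) = 76630/96500 = 0.7941 mol.
n(M) deposited = 9.56 / 48.17 = 0.1985 mol.
Electrons per atom = n(e⁻)/n(M) = 0.7941 / 0.1985 = 4.00 ≈ 4, so the ion is M⁴⁺.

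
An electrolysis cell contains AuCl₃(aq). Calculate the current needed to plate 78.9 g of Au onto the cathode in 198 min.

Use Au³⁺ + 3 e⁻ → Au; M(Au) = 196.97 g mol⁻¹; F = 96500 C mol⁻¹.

9.76 A

n(Au) = 78.9 / 196.97 = 0.4006 mol.
n(e⁻) = 3 × 0.4006 = 1.202 mol.
Q = n(e⁻)·F = 1.202 × 96500 = 116000 C.
I = Q/t = 116000 / 11880 s = 9.76 A.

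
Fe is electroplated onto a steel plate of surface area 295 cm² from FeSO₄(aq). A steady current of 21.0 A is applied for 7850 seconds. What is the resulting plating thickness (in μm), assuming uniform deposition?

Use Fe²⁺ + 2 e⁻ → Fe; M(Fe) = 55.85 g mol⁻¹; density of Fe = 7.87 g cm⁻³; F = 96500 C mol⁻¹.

205 μm

Q = I·t = 21.00 × 7850.0 = 164800 C; n(e⁻) = 1.708 mol.
n(Fe) = n(e⁻)/2 = 0.8541 mol, so m = 0.8541 × 55.85 = 47.70 g.
Volume = m/ρ = 47.70 / 7.87 = 6.061 cm³.
Thickness = V/A = 6.061 / 295 = 0.0205 cm = 205 μm.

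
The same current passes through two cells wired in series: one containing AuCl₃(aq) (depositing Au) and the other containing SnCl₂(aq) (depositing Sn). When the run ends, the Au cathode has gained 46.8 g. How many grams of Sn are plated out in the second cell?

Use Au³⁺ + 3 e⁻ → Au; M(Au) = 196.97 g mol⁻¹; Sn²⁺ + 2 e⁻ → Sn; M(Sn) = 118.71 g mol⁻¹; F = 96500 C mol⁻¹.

42.3 g

n(Au) = 46.8 / 196.97 = 0.2376 mol.
Since Au³⁺ + 3 e⁻ → Au, n(e⁻) passed = 3 × 0.2376 = 0.7128 mol.
Cells in series carry the same charge, so the same 0.7128 mol of electrons passes through cell 2.
Sn²⁺ + 2 e⁻ → Sn, so n(Sn) = 0.7128 / 2 = 0.3564 mol.
m(Sn) = 0.3564 × 118.71 = 42.3 g.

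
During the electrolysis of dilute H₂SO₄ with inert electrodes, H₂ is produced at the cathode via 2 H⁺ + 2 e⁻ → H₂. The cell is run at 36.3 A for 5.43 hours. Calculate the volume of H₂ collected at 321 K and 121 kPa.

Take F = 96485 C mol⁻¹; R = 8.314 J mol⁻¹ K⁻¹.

81.1 L

Q = I·t = 36.30 A × 19548 s = 709600 C.
n(e⁻) = Q/F = 709600 / 96485 = 7.354 mol.
2 electrons are transferred per H₂ molecule, so n(H₂) = 7.354 / 2 = 3.677 mol.
V = nRT/P = (3.677 × 8.314 × 321) / (121 × 10³ Pa) = 0.0811 m³ = 81.1 L.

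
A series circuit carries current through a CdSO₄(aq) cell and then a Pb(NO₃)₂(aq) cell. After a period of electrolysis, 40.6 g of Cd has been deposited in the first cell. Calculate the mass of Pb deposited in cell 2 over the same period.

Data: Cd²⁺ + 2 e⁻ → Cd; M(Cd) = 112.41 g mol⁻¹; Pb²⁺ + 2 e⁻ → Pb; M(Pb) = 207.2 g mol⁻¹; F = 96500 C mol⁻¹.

n(Cd) = 40.6 / 112.41 = 0.3612 mol.
Since Cd²⁺ + 2 e⁻ → Cd, n(e⁻) passed = 2 × 0.3612 = 0.7224 mol.
Cells in series carry the same charge, so the same 0.7224 mol of electrons passes through cell 2.
Pb²⁺ + 2 e⁻ → Pb, so n(Pb) = 0.7224 / 2 = 0.3612 mol.
m(Pb) = 0.3612 × 207.2 = 74.8 g.

74.8 g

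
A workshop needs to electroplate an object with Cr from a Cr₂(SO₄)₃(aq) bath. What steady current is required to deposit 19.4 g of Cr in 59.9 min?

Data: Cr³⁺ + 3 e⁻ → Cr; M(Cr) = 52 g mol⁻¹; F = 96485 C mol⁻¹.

30.0 A

n(Cr) = 19.4 / 52 = 0.3731 mol.
n(e⁻) = 3 × 0.3731 = 1.119 mol.
Q = n(e⁻)·F = 1.119 × 96485 = 108000 C.
I = Q/t = 108000 / 3594.0 s = 30.0 A.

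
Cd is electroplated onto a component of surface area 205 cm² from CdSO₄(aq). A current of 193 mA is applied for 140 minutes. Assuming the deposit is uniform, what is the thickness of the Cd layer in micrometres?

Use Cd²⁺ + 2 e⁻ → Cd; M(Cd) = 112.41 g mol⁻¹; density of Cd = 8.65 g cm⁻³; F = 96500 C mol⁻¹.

Q = I·t = 0.1930 × 8400.0 = 1621 C; n(e⁻) = 0.01680 mol.
n(Cd) = n(e⁻)/2 = 0.008400 mol, so m = 0.008400 × 112.41 = 0.9442 g.
Volume = m/ρ = 0.9442 / 8.65 = 0.1092 cm³.
Thickness = V/A = 0.1092 / 205 = 5.32 × 10⁻⁴ cm = 5.32 μm.

5.32 μm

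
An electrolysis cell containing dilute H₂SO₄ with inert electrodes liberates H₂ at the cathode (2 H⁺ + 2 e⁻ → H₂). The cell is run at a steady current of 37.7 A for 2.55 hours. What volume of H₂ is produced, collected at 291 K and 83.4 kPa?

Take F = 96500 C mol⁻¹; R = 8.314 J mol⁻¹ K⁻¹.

Q = I·t = 37.70 A × 9180.0 s = 346100 C.
n(e⁻) = Q/F = 346100 / 96500 = 3.586 mol.
2 electrons are transferred per H₂ molecule, so n(H₂) = 3.586 / 2 = 1.793 mol.
V = nRT/P = (1.793 × 8.314 × 291) / (83.4 × 10³ Pa) = 0.0520 m³ = 52.0 L.

52.0 L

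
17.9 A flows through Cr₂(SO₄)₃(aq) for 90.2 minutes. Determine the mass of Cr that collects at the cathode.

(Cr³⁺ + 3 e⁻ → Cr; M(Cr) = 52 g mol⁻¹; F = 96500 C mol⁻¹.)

Q = I·t = 17.90 A × 5412.0 s = 96870 C.
n(e⁻) = Q/F = 96870 / 96500 = 1.004 mol.
Cr³⁺ + 3 e⁻ → Cr, so n(Cr) = n(e⁻)/3 = 0.3346 mol.
m = n·M = 0.3346 × 52 = 17.4 g.

17.4 g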